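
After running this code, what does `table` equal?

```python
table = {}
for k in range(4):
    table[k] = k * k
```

Let's trace through this code step by step.

Initialize: table = {}
Entering loop: for k in range(4):

After execution: table = {0: 0, 1: 1, 2: 4, 3: 9}
{0: 0, 1: 1, 2: 4, 3: 9}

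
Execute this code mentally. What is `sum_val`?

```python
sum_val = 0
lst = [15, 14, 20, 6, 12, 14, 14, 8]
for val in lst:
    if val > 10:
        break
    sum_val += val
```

Let's trace through this code step by step.

Initialize: sum_val = 0
Initialize: lst = [15, 14, 20, 6, 12, 14, 14, 8]
Entering loop: for val in lst:

After execution: sum_val = 0
0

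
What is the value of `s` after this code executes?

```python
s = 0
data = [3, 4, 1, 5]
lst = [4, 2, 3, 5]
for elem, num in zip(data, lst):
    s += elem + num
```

Let's trace through this code step by step.

Initialize: s = 0
Initialize: data = [3, 4, 1, 5]
Initialize: lst = [4, 2, 3, 5]
Entering loop: for elem, num in zip(data, lst):

After execution: s = 27
27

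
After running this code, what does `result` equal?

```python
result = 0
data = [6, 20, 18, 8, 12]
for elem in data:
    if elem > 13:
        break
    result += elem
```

Let's trace through this code step by step.

Initialize: result = 0
Initialize: data = [6, 20, 18, 8, 12]
Entering loop: for elem in data:

After execution: result = 6
6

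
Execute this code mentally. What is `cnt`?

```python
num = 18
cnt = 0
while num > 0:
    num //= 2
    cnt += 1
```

Let's trace through this code step by step.

Initialize: num = 18
Initialize: cnt = 0
Entering loop: while num > 0:

After execution: cnt = 5
5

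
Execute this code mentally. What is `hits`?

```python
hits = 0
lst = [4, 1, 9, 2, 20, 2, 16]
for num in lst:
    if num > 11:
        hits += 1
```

Let's trace through this code step by step.

Initialize: hits = 0
Initialize: lst = [4, 1, 9, 2, 20, 2, 16]
Entering loop: for num in lst:

After execution: hits = 2
2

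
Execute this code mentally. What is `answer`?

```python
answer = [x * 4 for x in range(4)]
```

Let's trace through this code step by step.

Initialize: answer = [x * 4 for x in range(4)]

After execution: answer = [0, 4, 8, 12]
[0, 4, 8, 12]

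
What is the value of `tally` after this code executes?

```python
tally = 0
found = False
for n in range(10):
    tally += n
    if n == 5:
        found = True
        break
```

Let's trace through this code step by step.

Initialize: tally = 0
Initialize: found = False
Entering loop: for n in range(10):

After execution: tally = 15
15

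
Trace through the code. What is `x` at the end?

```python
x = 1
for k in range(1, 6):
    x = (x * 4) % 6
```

Let's trace through this code step by step.

Initialize: x = 1
Entering loop: for k in range(1, 6):

After execution: x = 4
4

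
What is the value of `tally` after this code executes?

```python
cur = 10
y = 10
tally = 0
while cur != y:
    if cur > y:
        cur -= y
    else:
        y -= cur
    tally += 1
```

Let's trace through this code step by step.

Initialize: cur = 10
Initialize: y = 10
Initialize: tally = 0
Entering loop: while cur != y:

After execution: tally = 0
0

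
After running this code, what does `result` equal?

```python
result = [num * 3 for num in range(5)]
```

Let's trace through this code step by step.

Initialize: result = [num * 3 for num in range(5)]

After execution: result = [0, 3, 6, 9, 12]
[0, 3, 6, 9, 12]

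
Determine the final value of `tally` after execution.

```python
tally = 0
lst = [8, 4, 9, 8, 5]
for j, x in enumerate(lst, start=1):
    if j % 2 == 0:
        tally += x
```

Let's trace through this code step by step.

Initialize: tally = 0
Initialize: lst = [8, 4, 9, 8, 5]
Entering loop: for j, x in enumerate(lst, start=1):

After execution: tally = 12
12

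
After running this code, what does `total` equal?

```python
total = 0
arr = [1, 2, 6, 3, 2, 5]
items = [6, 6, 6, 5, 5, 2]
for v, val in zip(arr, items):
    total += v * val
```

Let's trace through this code step by step.

Initialize: total = 0
Initialize: arr = [1, 2, 6, 3, 2, 5]
Initialize: items = [6, 6, 6, 5, 5, 2]
Entering loop: for v, val in zip(arr, items):

After execution: total = 89
89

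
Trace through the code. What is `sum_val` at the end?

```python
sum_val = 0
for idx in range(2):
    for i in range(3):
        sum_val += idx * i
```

Let's trace through this code step by step.

Initialize: sum_val = 0
Entering loop: for idx in range(2):

After execution: sum_val = 3
3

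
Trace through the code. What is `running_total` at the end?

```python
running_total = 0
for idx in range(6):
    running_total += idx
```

Let's trace through this code step by step.

Initialize: running_total = 0
Entering loop: for idx in range(6):

After execution: running_total = 15
15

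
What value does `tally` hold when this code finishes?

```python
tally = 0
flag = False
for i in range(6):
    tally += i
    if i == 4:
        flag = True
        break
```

Let's trace through this code step by step.

Initialize: tally = 0
Initialize: flag = False
Entering loop: for i in range(6):

After execution: tally = 10
10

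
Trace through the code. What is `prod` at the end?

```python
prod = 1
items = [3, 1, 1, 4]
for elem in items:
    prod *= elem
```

Let's trace through this code step by step.

Initialize: prod = 1
Initialize: items = [3, 1, 1, 4]
Entering loop: for elem in items:

After execution: prod = 12
12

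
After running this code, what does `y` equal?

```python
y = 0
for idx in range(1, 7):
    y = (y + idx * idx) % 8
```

Let's trace through this code step by step.

Initialize: y = 0
Entering loop: for idx in range(1, 7):

After execution: y = 3
3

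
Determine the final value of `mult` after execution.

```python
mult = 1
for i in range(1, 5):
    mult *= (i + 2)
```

Let's trace through this code step by step.

Initialize: mult = 1
Entering loop: for i in range(1, 5):

After execution: mult = 360
360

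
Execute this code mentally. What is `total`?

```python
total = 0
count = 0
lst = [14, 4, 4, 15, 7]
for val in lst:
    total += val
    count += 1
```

Let's trace through this code step by step.

Initialize: total = 0
Initialize: count = 0
Initialize: lst = [14, 4, 4, 15, 7]
Entering loop: for val in lst:

After execution: total = 44
44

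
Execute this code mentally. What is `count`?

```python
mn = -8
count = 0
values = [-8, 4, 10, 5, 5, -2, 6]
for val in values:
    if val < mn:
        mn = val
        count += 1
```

Let's trace through this code step by step.

Initialize: mn = -8
Initialize: count = 0
Initialize: values = [-8, 4, 10, 5, 5, -2, 6]
Entering loop: for val in values:

After execution: count = 0
0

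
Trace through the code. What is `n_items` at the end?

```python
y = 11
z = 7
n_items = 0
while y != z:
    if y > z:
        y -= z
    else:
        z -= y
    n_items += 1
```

Let's trace through this code step by step.

Initialize: y = 11
Initialize: z = 7
Initialize: n_items = 0
Entering loop: while y != z:

After execution: n_items = 5
5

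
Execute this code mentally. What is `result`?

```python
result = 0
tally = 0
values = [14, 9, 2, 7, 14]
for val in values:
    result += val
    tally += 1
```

Let's trace through this code step by step.

Initialize: result = 0
Initialize: tally = 0
Initialize: values = [14, 9, 2, 7, 14]
Entering loop: for val in values:

After execution: result = 46
46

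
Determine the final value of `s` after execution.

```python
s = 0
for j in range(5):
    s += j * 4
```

Let's trace through this code step by step.

Initialize: s = 0
Entering loop: for j in range(5):

After execution: s = 40
40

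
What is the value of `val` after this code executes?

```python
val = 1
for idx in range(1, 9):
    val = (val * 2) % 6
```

Let's trace through this code step by step.

Initialize: val = 1
Entering loop: for idx in range(1, 9):

After execution: val = 4
4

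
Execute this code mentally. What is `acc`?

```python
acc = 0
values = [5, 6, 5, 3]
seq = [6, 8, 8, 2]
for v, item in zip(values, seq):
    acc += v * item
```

Let's trace through this code step by step.

Initialize: acc = 0
Initialize: values = [5, 6, 5, 3]
Initialize: seq = [6, 8, 8, 2]
Entering loop: for v, item in zip(values, seq):

After execution: acc = 124
124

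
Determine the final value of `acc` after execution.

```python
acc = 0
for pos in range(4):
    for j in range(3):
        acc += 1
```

Let's trace through this code step by step.

Initialize: acc = 0
Entering loop: for pos in range(4):

After execution: acc = 12
12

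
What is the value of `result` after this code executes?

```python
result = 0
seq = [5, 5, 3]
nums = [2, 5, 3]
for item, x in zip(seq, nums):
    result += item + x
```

Let's trace through this code step by step.

Initialize: result = 0
Initialize: seq = [5, 5, 3]
Initialize: nums = [2, 5, 3]
Entering loop: for item, x in zip(seq, nums):

After execution: result = 23
23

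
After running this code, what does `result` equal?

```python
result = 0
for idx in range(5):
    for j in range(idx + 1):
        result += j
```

Let's trace through this code step by step.

Initialize: result = 0
Entering loop: for idx in range(5):

After execution: result = 20
20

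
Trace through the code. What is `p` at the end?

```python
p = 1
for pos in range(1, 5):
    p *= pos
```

Let's trace through this code step by step.

Initialize: p = 1
Entering loop: for pos in range(1, 5):

After execution: p = 24
24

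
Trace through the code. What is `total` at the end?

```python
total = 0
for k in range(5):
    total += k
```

Let's trace through this code step by step.

Initialize: total = 0
Entering loop: for k in range(5):

After execution: total = 10
10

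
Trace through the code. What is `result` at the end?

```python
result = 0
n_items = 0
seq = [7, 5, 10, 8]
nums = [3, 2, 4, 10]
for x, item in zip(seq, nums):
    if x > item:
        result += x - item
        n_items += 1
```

Let's trace through this code step by step.

Initialize: result = 0
Initialize: n_items = 0
Initialize: seq = [7, 5, 10, 8]
Initialize: nums = [3, 2, 4, 10]
Entering loop: for x, item in zip(seq, nums):

After execution: result = 13
13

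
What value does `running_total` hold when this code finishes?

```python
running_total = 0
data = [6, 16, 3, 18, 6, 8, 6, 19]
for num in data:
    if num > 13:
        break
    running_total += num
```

Let's trace through this code step by step.

Initialize: running_total = 0
Initialize: data = [6, 16, 3, 18, 6, 8, 6, 19]
Entering loop: for num in data:

After execution: running_total = 6
6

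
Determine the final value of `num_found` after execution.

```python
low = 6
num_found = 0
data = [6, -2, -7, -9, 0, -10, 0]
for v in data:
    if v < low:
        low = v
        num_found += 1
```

Let's trace through this code step by step.

Initialize: low = 6
Initialize: num_found = 0
Initialize: data = [6, -2, -7, -9, 0, -10, 0]
Entering loop: for v in data:

After execution: num_found = 4
4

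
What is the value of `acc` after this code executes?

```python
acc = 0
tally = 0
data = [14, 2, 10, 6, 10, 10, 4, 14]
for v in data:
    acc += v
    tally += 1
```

Let's trace through this code step by step.

Initialize: acc = 0
Initialize: tally = 0
Initialize: data = [14, 2, 10, 6, 10, 10, 4, 14]
Entering loop: for v in data:

After execution: acc = 70
70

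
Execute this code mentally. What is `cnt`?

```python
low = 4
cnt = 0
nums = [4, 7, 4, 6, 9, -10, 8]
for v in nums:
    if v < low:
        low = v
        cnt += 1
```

Let's trace through this code step by step.

Initialize: low = 4
Initialize: cnt = 0
Initialize: nums = [4, 7, 4, 6, 9, -10, 8]
Entering loop: for v in nums:

After execution: cnt = 1
1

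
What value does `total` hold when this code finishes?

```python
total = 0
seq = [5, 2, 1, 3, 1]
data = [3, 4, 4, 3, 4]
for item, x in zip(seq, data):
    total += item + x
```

Let's trace through this code step by step.

Initialize: total = 0
Initialize: seq = [5, 2, 1, 3, 1]
Initialize: data = [3, 4, 4, 3, 4]
Entering loop: for item, x in zip(seq, data):

After execution: total = 30
30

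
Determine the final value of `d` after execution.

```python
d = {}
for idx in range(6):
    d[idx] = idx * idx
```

Let's trace through this code step by step.

Initialize: d = {}
Entering loop: for idx in range(6):

After execution: d = {0: 0, 1: 1, 2: 4, 3: 9, 4: 16, 5: 25}
{0: 0, 1: 1, 2: 4, 3: 9, 4: 16, 5: 25}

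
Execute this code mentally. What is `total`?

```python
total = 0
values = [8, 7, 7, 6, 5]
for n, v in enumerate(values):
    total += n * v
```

Let's trace through this code step by step.

Initialize: total = 0
Initialize: values = [8, 7, 7, 6, 5]
Entering loop: for n, v in enumerate(values):

After execution: total = 59
59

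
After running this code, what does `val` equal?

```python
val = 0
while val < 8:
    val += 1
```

Let's trace through this code step by step.

Initialize: val = 0
Entering loop: while val < 8:

After execution: val = 8
8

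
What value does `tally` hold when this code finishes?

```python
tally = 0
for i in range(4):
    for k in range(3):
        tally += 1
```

Let's trace through this code step by step.

Initialize: tally = 0
Entering loop: for i in range(4):

After execution: tally = 12
12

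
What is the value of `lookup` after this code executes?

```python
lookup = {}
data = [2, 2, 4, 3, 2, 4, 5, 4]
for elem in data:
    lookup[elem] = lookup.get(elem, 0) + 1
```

Let's trace through this code step by step.

Initialize: lookup = {}
Initialize: data = [2, 2, 4, 3, 2, 4, 5, 4]
Entering loop: for elem in data:

After execution: lookup = {2: 3, 4: 3, 3: 1, 5: 1}
{2: 3, 4: 3, 3: 1, 5: 1}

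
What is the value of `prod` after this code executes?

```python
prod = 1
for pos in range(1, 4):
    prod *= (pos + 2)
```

Let's trace through this code step by step.

Initialize: prod = 1
Entering loop: for pos in range(1, 4):

After execution: prod = 60
60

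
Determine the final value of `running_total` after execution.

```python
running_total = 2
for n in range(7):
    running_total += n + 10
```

Let's trace through this code step by step.

Initialize: running_total = 2
Entering loop: for n in range(7):

After execution: running_total = 93
93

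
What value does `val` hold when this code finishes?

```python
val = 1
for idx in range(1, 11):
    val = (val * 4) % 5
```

Let's trace through this code step by step.

Initialize: val = 1
Entering loop: for idx in range(1, 11):

After execution: val = 1
1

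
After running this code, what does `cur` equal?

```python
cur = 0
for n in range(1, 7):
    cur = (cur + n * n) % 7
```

Let's trace through this code step by step.

Initialize: cur = 0
Entering loop: for n in range(1, 7):

After execution: cur = 0
0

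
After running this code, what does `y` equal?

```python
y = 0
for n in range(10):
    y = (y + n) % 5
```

Let's trace through this code step by step.

Initialize: y = 0
Entering loop: for n in range(10):

After execution: y = 0
0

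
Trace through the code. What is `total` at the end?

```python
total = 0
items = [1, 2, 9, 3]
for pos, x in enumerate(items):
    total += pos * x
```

Let's trace through this code step by step.

Initialize: total = 0
Initialize: items = [1, 2, 9, 3]
Entering loop: for pos, x in enumerate(items):

After execution: total = 29
29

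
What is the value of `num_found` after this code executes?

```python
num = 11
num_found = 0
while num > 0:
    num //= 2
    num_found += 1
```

Let's trace through this code step by step.

Initialize: num = 11
Initialize: num_found = 0
Entering loop: while num > 0:

After execution: num_found = 4
4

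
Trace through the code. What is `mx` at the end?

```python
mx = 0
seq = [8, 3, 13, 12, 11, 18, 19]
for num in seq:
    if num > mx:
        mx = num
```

Let's trace through this code step by step.

Initialize: mx = 0
Initialize: seq = [8, 3, 13, 12, 11, 18, 19]
Entering loop: for num in seq:

After execution: mx = 19
19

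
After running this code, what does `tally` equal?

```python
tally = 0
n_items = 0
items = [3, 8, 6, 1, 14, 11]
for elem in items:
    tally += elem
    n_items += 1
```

Let's trace through this code step by step.

Initialize: tally = 0
Initialize: n_items = 0
Initialize: items = [3, 8, 6, 1, 14, 11]
Entering loop: for elem in items:

After execution: tally = 43
43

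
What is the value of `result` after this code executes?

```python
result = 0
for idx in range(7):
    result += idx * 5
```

Let's trace through this code step by step.

Initialize: result = 0
Entering loop: for idx in range(7):

After execution: result = 105
105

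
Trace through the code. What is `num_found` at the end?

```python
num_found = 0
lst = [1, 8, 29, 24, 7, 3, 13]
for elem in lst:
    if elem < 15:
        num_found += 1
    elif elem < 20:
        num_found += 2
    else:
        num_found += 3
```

Let's trace through this code step by step.

Initialize: num_found = 0
Initialize: lst = [1, 8, 29, 24, 7, 3, 13]
Entering loop: for elem in lst:

After execution: num_found = 11
11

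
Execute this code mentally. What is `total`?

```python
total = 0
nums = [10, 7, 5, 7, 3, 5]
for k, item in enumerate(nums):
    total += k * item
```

Let's trace through this code step by step.

Initialize: total = 0
Initialize: nums = [10, 7, 5, 7, 3, 5]
Entering loop: for k, item in enumerate(nums):

After execution: total = 75
75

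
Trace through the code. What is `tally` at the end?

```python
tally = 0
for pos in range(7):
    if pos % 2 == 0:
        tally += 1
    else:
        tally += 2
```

Let's trace through this code step by step.

Initialize: tally = 0
Entering loop: for pos in range(7):

After execution: tally = 10
10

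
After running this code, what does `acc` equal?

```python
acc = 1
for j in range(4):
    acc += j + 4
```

Let's trace through this code step by step.

Initialize: acc = 1
Entering loop: for j in range(4):

After execution: acc = 23
23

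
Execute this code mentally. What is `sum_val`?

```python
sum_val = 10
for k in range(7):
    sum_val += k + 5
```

Let's trace through this code step by step.

Initialize: sum_val = 10
Entering loop: for k in range(7):

After execution: sum_val = 66
66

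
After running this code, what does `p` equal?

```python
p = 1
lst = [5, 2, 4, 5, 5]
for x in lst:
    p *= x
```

Let's trace through this code step by step.

Initialize: p = 1
Initialize: lst = [5, 2, 4, 5, 5]
Entering loop: for x in lst:

After execution: p = 1000
1000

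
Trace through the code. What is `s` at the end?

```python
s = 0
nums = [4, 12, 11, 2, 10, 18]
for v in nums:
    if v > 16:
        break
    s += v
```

Let's trace through this code step by step.

Initialize: s = 0
Initialize: nums = [4, 12, 11, 2, 10, 18]
Entering loop: for v in nums:

After execution: s = 39
39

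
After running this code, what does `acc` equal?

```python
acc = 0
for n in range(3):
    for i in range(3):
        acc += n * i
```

Let's trace through this code step by step.

Initialize: acc = 0
Entering loop: for n in range(3):

After execution: acc = 9
9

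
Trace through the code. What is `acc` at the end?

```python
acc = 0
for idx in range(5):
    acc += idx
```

Let's trace through this code step by step.

Initialize: acc = 0
Entering loop: for idx in range(5):

After execution: acc = 10
10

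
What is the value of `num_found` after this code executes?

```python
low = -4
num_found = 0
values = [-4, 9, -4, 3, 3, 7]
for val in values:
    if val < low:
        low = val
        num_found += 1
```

Let's trace through this code step by step.

Initialize: low = -4
Initialize: num_found = 0
Initialize: values = [-4, 9, -4, 3, 3, 7]
Entering loop: for val in values:

After execution: num_found = 0
0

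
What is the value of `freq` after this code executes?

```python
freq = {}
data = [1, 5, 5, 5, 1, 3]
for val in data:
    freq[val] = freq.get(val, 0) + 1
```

Let's trace through this code step by step.

Initialize: freq = {}
Initialize: data = [1, 5, 5, 5, 1, 3]
Entering loop: for val in data:

After execution: freq = {1: 2, 5: 3, 3: 1}
{1: 2, 5: 3, 3: 1}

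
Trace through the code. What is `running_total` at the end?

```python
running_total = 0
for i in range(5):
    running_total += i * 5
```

Let's trace through this code step by step.

Initialize: running_total = 0
Entering loop: for i in range(5):

After execution: running_total = 50
50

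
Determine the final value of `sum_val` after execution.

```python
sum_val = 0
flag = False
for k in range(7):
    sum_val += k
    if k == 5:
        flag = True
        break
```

Let's trace through this code step by step.

Initialize: sum_val = 0
Initialize: flag = False
Entering loop: for k in range(7):

After execution: sum_val = 15
15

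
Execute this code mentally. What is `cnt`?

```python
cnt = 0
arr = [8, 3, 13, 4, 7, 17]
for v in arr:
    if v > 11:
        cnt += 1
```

Let's trace through this code step by step.

Initialize: cnt = 0
Initialize: arr = [8, 3, 13, 4, 7, 17]
Entering loop: for v in arr:

After execution: cnt = 2
2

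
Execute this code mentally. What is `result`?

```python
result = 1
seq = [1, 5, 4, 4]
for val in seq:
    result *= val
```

Let's trace through this code step by step.

Initialize: result = 1
Initialize: seq = [1, 5, 4, 4]
Entering loop: for val in seq:

After execution: result = 80
80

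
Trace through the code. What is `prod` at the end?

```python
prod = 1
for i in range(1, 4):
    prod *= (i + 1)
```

Let's trace through this code step by step.

Initialize: prod = 1
Entering loop: for i in range(1, 4):

After execution: prod = 24
24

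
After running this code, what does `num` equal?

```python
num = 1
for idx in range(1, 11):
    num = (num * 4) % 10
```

Let's trace through this code step by step.

Initialize: num = 1
Entering loop: for idx in range(1, 11):

After execution: num = 6
6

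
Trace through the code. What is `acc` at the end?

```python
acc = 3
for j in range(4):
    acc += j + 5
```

Let's trace through this code step by step.

Initialize: acc = 3
Entering loop: for j in range(4):

After execution: acc = 29
29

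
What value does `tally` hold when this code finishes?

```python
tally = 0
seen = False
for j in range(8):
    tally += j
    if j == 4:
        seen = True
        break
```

Let's trace through this code step by step.

Initialize: tally = 0
Initialize: seen = False
Entering loop: for j in range(8):

After execution: tally = 10
10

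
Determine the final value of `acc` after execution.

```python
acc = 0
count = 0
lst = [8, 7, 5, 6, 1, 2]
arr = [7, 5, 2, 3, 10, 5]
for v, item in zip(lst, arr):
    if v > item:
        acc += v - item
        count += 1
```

Let's trace through this code step by step.

Initialize: acc = 0
Initialize: count = 0
Initialize: lst = [8, 7, 5, 6, 1, 2]
Initialize: arr = [7, 5, 2, 3, 10, 5]
Entering loop: for v, item in zip(lst, arr):

After execution: acc = 9
9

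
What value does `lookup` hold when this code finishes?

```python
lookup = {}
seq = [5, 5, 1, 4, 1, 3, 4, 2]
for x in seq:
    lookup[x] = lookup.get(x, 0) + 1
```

Let's trace through this code step by step.

Initialize: lookup = {}
Initialize: seq = [5, 5, 1, 4, 1, 3, 4, 2]
Entering loop: for x in seq:

After execution: lookup = {5: 2, 1: 2, 4: 2, 3: 1, 2: 1}
{5: 2, 1: 2, 4: 2, 3: 1, 2: 1}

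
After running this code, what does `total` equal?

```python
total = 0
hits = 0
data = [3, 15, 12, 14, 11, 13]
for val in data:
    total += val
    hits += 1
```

Let's trace through this code step by step.

Initialize: total = 0
Initialize: hits = 0
Initialize: data = [3, 15, 12, 14, 11, 13]
Entering loop: for val in data:

After execution: total = 68
68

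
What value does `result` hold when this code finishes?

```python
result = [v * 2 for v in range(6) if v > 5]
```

Let's trace through this code step by step.

Initialize: result = [v * 2 for v in range(6) if v > 5]

After execution: result = []
[]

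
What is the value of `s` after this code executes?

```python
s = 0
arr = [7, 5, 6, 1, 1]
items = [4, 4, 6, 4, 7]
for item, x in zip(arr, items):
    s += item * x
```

Let's trace through this code step by step.

Initialize: s = 0
Initialize: arr = [7, 5, 6, 1, 1]
Initialize: items = [4, 4, 6, 4, 7]
Entering loop: for item, x in zip(arr, items):

After execution: s = 95
95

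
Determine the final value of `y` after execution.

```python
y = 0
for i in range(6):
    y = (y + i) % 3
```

Let's trace through this code step by step.

Initialize: y = 0
Entering loop: for i in range(6):

After execution: y = 0
0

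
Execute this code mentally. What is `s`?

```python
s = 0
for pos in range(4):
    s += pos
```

Let's trace through this code step by step.

Initialize: s = 0
Entering loop: for pos in range(4):

After execution: s = 6
6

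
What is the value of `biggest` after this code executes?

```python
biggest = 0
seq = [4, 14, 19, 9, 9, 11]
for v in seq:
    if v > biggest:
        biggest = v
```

Let's trace through this code step by step.

Initialize: biggest = 0
Initialize: seq = [4, 14, 19, 9, 9, 11]
Entering loop: for v in seq:

After execution: biggest = 19
19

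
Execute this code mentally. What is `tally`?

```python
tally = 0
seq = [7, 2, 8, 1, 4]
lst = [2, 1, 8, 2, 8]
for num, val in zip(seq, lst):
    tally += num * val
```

Let's trace through this code step by step.

Initialize: tally = 0
Initialize: seq = [7, 2, 8, 1, 4]
Initialize: lst = [2, 1, 8, 2, 8]
Entering loop: for num, val in zip(seq, lst):

After execution: tally = 114
114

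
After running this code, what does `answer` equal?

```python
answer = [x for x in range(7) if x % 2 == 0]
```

Let's trace through this code step by step.

Initialize: answer = [x for x in range(7) if x % 2 == 0]

After execution: answer = [0, 2, 4, 6]
[0, 2, 4, 6]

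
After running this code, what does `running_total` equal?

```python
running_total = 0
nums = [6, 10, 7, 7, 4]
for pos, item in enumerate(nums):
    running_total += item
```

Let's trace through this code step by step.

Initialize: running_total = 0
Initialize: nums = [6, 10, 7, 7, 4]
Entering loop: for pos, item in enumerate(nums):

After execution: running_total = 34
34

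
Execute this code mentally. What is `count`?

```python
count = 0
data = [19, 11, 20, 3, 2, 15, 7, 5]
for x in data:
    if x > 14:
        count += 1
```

Let's trace through this code step by step.

Initialize: count = 0
Initialize: data = [19, 11, 20, 3, 2, 15, 7, 5]
Entering loop: for x in data:

After execution: count = 3
3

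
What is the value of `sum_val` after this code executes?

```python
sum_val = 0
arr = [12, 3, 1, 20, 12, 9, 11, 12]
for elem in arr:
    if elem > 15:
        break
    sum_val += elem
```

Let's trace through this code step by step.

Initialize: sum_val = 0
Initialize: arr = [12, 3, 1, 20, 12, 9, 11, 12]
Entering loop: for elem in arr:

After execution: sum_val = 16
16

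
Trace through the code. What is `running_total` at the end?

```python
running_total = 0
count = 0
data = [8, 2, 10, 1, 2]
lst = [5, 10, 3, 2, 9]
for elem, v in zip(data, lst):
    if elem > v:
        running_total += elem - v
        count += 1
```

Let's trace through this code step by step.

Initialize: running_total = 0
Initialize: count = 0
Initialize: data = [8, 2, 10, 1, 2]
Initialize: lst = [5, 10, 3, 2, 9]
Entering loop: for elem, v in zip(data, lst):

After execution: running_total = 10
10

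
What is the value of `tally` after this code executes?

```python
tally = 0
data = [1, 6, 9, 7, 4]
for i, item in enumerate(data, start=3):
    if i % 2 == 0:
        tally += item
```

Let's trace through this code step by step.

Initialize: tally = 0
Initialize: data = [1, 6, 9, 7, 4]
Entering loop: for i, item in enumerate(data, start=3):

After execution: tally = 13
13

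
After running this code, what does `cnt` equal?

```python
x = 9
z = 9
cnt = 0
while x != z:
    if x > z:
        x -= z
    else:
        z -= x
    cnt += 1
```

Let's trace through this code step by step.

Initialize: x = 9
Initialize: z = 9
Initialize: cnt = 0
Entering loop: while x != z:

After execution: cnt = 0
0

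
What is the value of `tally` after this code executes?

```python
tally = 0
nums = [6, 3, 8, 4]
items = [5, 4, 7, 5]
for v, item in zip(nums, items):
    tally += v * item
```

Let's trace through this code step by step.

Initialize: tally = 0
Initialize: nums = [6, 3, 8, 4]
Initialize: items = [5, 4, 7, 5]
Entering loop: for v, item in zip(nums, items):

After execution: tally = 118
118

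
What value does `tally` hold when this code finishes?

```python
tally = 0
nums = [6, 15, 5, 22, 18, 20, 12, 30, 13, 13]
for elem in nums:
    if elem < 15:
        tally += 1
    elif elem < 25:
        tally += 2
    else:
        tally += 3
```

Let's trace through this code step by step.

Initialize: tally = 0
Initialize: nums = [6, 15, 5, 22, 18, 20, 12, 30, 13, 13]
Entering loop: for elem in nums:

After execution: tally = 16
16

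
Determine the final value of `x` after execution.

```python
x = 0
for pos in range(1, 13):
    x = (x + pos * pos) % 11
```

Let's trace through this code step by step.

Initialize: x = 0
Entering loop: for pos in range(1, 13):

After execution: x = 1
1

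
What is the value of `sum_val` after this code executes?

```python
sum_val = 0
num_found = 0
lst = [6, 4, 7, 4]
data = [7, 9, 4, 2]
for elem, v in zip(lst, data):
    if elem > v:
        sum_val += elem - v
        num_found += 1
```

Let's trace through this code step by step.

Initialize: sum_val = 0
Initialize: num_found = 0
Initialize: lst = [6, 4, 7, 4]
Initialize: data = [7, 9, 4, 2]
Entering loop: for elem, v in zip(lst, data):

After execution: sum_val = 5
5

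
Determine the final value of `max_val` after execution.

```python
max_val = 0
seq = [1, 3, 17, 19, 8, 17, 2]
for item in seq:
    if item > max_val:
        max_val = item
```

Let's trace through this code step by step.

Initialize: max_val = 0
Initialize: seq = [1, 3, 17, 19, 8, 17, 2]
Entering loop: for item in seq:

After execution: max_val = 19
19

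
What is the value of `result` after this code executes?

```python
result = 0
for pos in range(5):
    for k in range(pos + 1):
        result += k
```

Let's trace through this code step by step.

Initialize: result = 0
Entering loop: for pos in range(5):

After execution: result = 20
20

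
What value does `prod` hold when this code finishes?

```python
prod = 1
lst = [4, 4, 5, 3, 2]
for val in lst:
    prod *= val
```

Let's trace through this code step by step.

Initialize: prod = 1
Initialize: lst = [4, 4, 5, 3, 2]
Entering loop: for val in lst:

After execution: prod = 480
480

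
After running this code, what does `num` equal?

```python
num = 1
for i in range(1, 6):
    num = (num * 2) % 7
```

Let's trace through this code step by step.

Initialize: num = 1
Entering loop: for i in range(1, 6):

After execution: num = 4
4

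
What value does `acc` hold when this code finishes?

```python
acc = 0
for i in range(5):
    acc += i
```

Let's trace through this code step by step.

Initialize: acc = 0
Entering loop: for i in range(5):

After execution: acc = 10
10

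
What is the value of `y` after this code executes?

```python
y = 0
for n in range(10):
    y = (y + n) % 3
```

Let's trace through this code step by step.

Initialize: y = 0
Entering loop: for n in range(10):

After execution: y = 0
0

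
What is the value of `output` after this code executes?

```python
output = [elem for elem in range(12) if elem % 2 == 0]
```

Let's trace through this code step by step.

Initialize: output = [elem for elem in range(12) if elem % 2 == 0]

After execution: output = [0, 2, 4, 6, 8, 10]
[0, 2, 4, 6, 8, 10]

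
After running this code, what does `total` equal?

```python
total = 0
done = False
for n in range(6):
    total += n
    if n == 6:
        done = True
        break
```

Let's trace through this code step by step.

Initialize: total = 0
Initialize: done = False
Entering loop: for n in range(6):

After execution: total = 15
15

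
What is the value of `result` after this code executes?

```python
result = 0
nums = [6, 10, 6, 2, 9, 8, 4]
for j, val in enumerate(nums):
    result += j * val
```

Let's trace through this code step by step.

Initialize: result = 0
Initialize: nums = [6, 10, 6, 2, 9, 8, 4]
Entering loop: for j, val in enumerate(nums):

After execution: result = 128
128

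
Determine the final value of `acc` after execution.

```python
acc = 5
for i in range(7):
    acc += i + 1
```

Let's trace through this code step by step.

Initialize: acc = 5
Entering loop: for i in range(7):

After execution: acc = 33
33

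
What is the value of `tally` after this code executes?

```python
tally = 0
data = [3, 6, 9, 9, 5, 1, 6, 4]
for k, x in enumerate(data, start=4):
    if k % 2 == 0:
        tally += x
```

Let's trace through this code step by step.

Initialize: tally = 0
Initialize: data = [3, 6, 9, 9, 5, 1, 6, 4]
Entering loop: for k, x in enumerate(data, start=4):

After execution: tally = 23
23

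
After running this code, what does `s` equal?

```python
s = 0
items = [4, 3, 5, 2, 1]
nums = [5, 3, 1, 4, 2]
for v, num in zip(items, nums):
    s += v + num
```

Let's trace through this code step by step.

Initialize: s = 0
Initialize: items = [4, 3, 5, 2, 1]
Initialize: nums = [5, 3, 1, 4, 2]
Entering loop: for v, num in zip(items, nums):

After execution: s = 30
30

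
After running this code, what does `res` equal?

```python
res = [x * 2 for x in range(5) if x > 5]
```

Let's trace through this code step by step.

Initialize: res = [x * 2 for x in range(5) if x > 5]

After execution: res = []
[]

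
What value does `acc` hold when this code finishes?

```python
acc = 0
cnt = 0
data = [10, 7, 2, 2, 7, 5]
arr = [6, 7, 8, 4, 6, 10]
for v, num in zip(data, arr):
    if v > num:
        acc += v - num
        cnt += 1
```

Let's trace through this code step by step.

Initialize: acc = 0
Initialize: cnt = 0
Initialize: data = [10, 7, 2, 2, 7, 5]
Initialize: arr = [6, 7, 8, 4, 6, 10]
Entering loop: for v, num in zip(data, arr):

After execution: acc = 5
5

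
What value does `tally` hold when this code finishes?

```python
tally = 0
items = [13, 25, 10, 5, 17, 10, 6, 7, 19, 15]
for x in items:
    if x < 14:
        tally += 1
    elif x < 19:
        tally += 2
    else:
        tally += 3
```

Let's trace through this code step by step.

Initialize: tally = 0
Initialize: items = [13, 25, 10, 5, 17, 10, 6, 7, 19, 15]
Entering loop: for x in items:

After execution: tally = 16
16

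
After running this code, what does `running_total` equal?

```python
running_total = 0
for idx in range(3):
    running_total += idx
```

Let's trace through this code step by step.

Initialize: running_total = 0
Entering loop: for idx in range(3):

After execution: running_total = 3
3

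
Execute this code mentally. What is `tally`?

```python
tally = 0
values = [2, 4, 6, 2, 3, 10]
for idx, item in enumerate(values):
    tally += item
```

Let's trace through this code step by step.

Initialize: tally = 0
Initialize: values = [2, 4, 6, 2, 3, 10]
Entering loop: for idx, item in enumerate(values):

After execution: tally = 27
27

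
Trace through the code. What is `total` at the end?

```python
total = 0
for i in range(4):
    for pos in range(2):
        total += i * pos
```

Let's trace through this code step by step.

Initialize: total = 0
Entering loop: for i in range(4):

After execution: total = 6
6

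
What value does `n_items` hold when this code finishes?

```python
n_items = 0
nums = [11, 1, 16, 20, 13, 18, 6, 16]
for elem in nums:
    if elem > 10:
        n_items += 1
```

Let's trace through this code step by step.

Initialize: n_items = 0
Initialize: nums = [11, 1, 16, 20, 13, 18, 6, 16]
Entering loop: for elem in nums:

After execution: n_items = 6
6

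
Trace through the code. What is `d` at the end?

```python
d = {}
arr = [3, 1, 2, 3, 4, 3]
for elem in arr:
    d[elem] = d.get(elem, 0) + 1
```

Let's trace through this code step by step.

Initialize: d = {}
Initialize: arr = [3, 1, 2, 3, 4, 3]
Entering loop: for elem in arr:

After execution: d = {3: 3, 1: 1, 2: 1, 4: 1}
{3: 3, 1: 1, 2: 1, 4: 1}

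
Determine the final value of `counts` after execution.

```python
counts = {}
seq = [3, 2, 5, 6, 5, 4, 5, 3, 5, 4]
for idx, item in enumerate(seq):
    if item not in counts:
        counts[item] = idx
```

Let's trace through this code step by step.

Initialize: counts = {}
Initialize: seq = [3, 2, 5, 6, 5, 4, 5, 3, 5, 4]
Entering loop: for idx, item in enumerate(seq):

After execution: counts = {3: 0, 2: 1, 5: 2, 6: 3, 4: 5}
{3: 0, 2: 1, 5: 2, 6: 3, 4: 5}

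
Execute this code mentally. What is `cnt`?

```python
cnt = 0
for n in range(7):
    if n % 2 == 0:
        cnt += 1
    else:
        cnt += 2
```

Let's trace through this code step by step.

Initialize: cnt = 0
Entering loop: for n in range(7):

After execution: cnt = 10
10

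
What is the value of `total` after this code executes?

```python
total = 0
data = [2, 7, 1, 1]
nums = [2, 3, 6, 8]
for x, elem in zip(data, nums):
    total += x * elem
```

Let's trace through this code step by step.

Initialize: total = 0
Initialize: data = [2, 7, 1, 1]
Initialize: nums = [2, 3, 6, 8]
Entering loop: for x, elem in zip(data, nums):

After execution: total = 39
39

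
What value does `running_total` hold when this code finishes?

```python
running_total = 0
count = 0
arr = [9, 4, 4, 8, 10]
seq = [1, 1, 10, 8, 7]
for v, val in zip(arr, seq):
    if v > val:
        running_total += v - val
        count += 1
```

Let's trace through this code step by step.

Initialize: running_total = 0
Initialize: count = 0
Initialize: arr = [9, 4, 4, 8, 10]
Initialize: seq = [1, 1, 10, 8, 7]
Entering loop: for v, val in zip(arr, seq):

After execution: running_total = 14
14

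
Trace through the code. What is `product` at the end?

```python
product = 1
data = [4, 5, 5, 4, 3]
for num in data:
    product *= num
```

Let's trace through this code step by step.

Initialize: product = 1
Initialize: data = [4, 5, 5, 4, 3]
Entering loop: for num in data:

After execution: product = 1200
1200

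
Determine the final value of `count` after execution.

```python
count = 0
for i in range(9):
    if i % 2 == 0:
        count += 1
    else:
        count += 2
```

Let's trace through this code step by step.

Initialize: count = 0
Entering loop: for i in range(9):

After execution: count = 13
13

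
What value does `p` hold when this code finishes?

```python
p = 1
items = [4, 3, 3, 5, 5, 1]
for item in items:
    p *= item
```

Let's trace through this code step by step.

Initialize: p = 1
Initialize: items = [4, 3, 3, 5, 5, 1]
Entering loop: for item in items:

After execution: p = 900
900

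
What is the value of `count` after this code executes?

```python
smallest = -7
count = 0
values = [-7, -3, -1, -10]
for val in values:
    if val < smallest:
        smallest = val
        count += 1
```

Let's trace through this code step by step.

Initialize: smallest = -7
Initialize: count = 0
Initialize: values = [-7, -3, -1, -10]
Entering loop: for val in values:

After execution: count = 1
1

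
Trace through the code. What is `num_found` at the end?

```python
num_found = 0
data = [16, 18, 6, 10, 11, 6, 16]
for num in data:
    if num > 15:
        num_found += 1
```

Let's trace through this code step by step.

Initialize: num_found = 0
Initialize: data = [16, 18, 6, 10, 11, 6, 16]
Entering loop: for num in data:

After execution: num_found = 3
3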